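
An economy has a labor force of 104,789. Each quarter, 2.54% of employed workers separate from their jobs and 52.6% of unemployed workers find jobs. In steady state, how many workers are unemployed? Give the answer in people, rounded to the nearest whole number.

About 4,827 are unemployed in steady state.

Steady-state unemployment rate u* = s/(s+f) = 2.54/(2.54+52.6) = 0.046065.
Unemployed = u* × labor force = 0.046065 × 104,789 ≈ 4,827.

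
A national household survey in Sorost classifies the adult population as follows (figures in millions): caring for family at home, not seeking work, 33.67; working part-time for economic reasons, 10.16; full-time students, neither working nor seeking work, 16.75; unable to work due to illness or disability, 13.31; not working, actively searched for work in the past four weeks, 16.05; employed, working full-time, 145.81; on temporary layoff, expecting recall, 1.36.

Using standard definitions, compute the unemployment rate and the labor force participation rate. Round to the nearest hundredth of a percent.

Employed = 10.16 + 145.81 = 155.97 million (anyone who worked, including part-time for economic reasons, counts as employed).
Unemployed = 16.05 + 1.36 = 17.41 million (jobless and actively searching, or on temporary layoff).
Labor force = 155.97 + 17.41 = 173.38 million.
Not in labor force = 33.67 + 16.75 + 13.31 = 63.73 million (those not working and not actively searching are outside the labor force).
Civilian working-age population = 173.38 + 63.73 = 237.11 million.
Unemployment rate = 17.41 / 173.38 = 10.04%.
Labor force participation rate = 173.38 / 237.11 = 73.12%.

Unemployment rate ≈ 10.04%; labor force participation rate ≈ 73.12%.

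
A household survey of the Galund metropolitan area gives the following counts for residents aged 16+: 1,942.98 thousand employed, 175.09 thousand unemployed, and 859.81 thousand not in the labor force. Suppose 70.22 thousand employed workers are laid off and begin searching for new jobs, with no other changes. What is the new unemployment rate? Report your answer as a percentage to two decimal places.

Initially, labor force = 1,942.98 + 175.09 = 2,118.07 thousand, so u = 175.09/2,118.07 = 8.27%.
After the change, employed falls and unemployed rises by 70.22; labor force unchanged → E = 1,872.76, U = 245.31, labor force = 2,118.07 thousand.
New unemployment rate = 245.31 / 2,118.07 = 11.58%.

New unemployment rate ≈ 11.58%.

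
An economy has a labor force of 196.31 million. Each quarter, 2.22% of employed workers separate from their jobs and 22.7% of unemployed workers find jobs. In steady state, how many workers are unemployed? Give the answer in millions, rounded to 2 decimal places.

About 17.49 million are unemployed in steady state.

Steady-state unemployment rate u* = s/(s+f) = 2.22/(2.22+22.7) = 0.089085.
Unemployed = u* × labor force = 0.089085 × 196.31 ≈ 17.49 million.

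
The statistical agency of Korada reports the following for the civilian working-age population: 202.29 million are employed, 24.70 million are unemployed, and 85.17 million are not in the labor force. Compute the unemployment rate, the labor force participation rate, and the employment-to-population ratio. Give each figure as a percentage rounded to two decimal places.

Labor force = employed + unemployed = 202.29 + 24.70 = 226.99 million.
Working-age population = 226.99 + 85.17 = 312.16 million.
Unemployment rate = 24.70 / 226.99 = 10.88%.
Labor force participation rate = 226.99 / 312.16 = 72.72%.
Employment-population ratio = 202.29 / 312.16 = 64.80%.

Unemployment rate ≈ 10.88%; labor force participation rate ≈ 72.72%; employment-population ratio ≈ 64.80%.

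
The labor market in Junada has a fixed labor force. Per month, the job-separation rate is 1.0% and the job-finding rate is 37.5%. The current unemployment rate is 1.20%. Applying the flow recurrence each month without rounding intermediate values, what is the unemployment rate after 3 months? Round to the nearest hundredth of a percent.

Unemployment rate after three months ≈ 2.27%.

With a fixed labor force, u_{t+1} = u_t + s·(1−u_t) − f·u_t = u_t·(1−s−f) + s.
Here 1−s−f = 0.615 and s = 0.010.
u_1 = 0.012000 × 0.615 + 0.010 = 0.017380.
u_2 = 0.017380 × 0.615 + 0.010 = 0.020689.
u_3 = 0.020689 × 0.615 + 0.010 = 0.022724.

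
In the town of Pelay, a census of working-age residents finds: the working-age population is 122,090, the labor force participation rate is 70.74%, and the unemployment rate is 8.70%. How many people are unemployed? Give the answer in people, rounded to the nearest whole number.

About 7,514 are unemployed.

Labor force = 0.7074 × 122,090 = 86,366.
Unemployed = 0.0870 × 86,366 ≈ 7,514.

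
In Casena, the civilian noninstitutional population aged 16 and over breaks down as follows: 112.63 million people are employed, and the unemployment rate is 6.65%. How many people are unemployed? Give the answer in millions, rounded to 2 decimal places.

About 8.02 million are unemployed.

Let U be the number unemployed. The labor force is E + U, and U/(E+U) = 0.0665.
So U = 0.0665 × 112.63 / (1 − 0.0665) = 7.4899 / 0.9335 ≈ 8.02 million.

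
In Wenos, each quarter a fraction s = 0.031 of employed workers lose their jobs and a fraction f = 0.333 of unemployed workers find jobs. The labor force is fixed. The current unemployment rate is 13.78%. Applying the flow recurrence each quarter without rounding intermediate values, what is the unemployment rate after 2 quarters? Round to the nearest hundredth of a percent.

With a fixed labor force, u_{t+1} = u_t + s·(1−u_t) − f·u_t = u_t·(1−s−f) + s.
Here 1−s−f = 0.636 and s = 0.031.
u_1 = 0.137800 × 0.636 + 0.031 = 0.118641.
u_2 = 0.118641 × 0.636 + 0.031 = 0.106456.

Unemployment rate after two quarters ≈ 10.65%.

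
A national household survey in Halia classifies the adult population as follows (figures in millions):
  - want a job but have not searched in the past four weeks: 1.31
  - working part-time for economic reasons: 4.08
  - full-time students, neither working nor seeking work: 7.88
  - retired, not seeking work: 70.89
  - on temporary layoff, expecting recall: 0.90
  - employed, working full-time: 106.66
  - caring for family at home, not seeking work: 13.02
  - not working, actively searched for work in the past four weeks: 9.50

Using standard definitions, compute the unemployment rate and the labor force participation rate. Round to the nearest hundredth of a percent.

Unemployment rate ≈ 8.59%; labor force participation rate ≈ 56.54%.

Employed = 4.08 + 106.66 = 110.74 million (anyone who worked, including part-time for economic reasons, counts as employed).
Unemployed = 0.90 + 9.50 = 10.40 million (jobless and actively searching, or on temporary layoff).
Labor force = 110.74 + 10.40 = 121.14 million.
Not in labor force = 1.31 + 7.88 + 70.89 + 13.02 = 93.10 million (those not working and not actively searching are outside the labor force — including those who want a job but have given up searching).
Civilian working-age population = 121.14 + 93.10 = 214.24 million.
Unemployment rate = 10.40 / 121.14 = 8.59%.
Labor force participation rate = 121.14 / 214.24 = 56.54%.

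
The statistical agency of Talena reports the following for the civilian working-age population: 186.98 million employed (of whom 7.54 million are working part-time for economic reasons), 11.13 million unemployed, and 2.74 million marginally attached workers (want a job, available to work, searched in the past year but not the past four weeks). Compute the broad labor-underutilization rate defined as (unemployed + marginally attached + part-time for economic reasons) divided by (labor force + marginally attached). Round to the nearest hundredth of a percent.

Broad underutilization rate ≈ 10.66%.

Labor force = 186.98 + 11.13 = 198.11 million.
Numerator = 11.13 + 2.74 + 7.54 = 21.41 million.
Denominator = 198.11 + 2.74 = 200.85 million.
Broad rate = 21.41 / 200.85 = 10.66%.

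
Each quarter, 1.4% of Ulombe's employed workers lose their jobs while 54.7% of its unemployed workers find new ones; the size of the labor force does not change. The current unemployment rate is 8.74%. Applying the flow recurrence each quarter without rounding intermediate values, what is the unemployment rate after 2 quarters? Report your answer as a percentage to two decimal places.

Unemployment rate after two quarters ≈ 3.70%.

With a fixed labor force, u_{t+1} = u_t + s·(1−u_t) − f·u_t = u_t·(1−s−f) + s.
Here 1−s−f = 0.439 and s = 0.014.
u_1 = 0.087400 × 0.439 + 0.014 = 0.052369.
u_2 = 0.052369 × 0.439 + 0.014 = 0.036990.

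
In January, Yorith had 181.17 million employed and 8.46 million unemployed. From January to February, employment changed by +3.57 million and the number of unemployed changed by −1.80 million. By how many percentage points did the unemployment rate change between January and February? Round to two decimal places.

The unemployment rate changed by −0.98 percentage points.

January: labor force = 181.17 + 8.46 = 189.63; u = 8.46/189.63 = 4.46%.
February: labor force = 184.74 + 6.66 = 191.40; u = 6.66/191.40 = 3.48%.
Change = 3.48% − 4.46% = −0.98 pp.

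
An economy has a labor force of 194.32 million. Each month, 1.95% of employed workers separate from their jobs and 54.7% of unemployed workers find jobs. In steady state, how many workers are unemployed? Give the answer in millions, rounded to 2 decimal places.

Steady-state unemployment rate u* = s/(s+f) = 1.95/(1.95+54.7) = 0.034422.
Unemployed = u* × labor force = 0.034422 × 194.32 ≈ 6.69 million.

About 6.69 million are unemployed in steady state.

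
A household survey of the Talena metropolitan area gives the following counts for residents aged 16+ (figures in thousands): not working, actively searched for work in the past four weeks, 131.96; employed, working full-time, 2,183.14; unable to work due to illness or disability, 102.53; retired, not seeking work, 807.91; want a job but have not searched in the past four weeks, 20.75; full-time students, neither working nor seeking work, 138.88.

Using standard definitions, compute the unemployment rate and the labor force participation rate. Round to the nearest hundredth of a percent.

Unemployment rate ≈ 5.70%; labor force participation rate ≈ 68.39%.

Employed = 2,183.14 thousand.
Unemployed = 131.96 thousand.
Labor force = 2,183.14 + 131.96 = 2,315.10 thousand.
Not in labor force = 102.53 + 807.91 + 20.75 + 138.88 = 1,070.07 thousand (those not working and not actively searching are outside the labor force — including those who want a job but have given up searching).
Civilian working-age population = 2,315.10 + 1,070.07 = 3,385.17 thousand.
Unemployment rate = 131.96 / 2,315.10 = 5.70%.
Labor force participation rate = 2,315.10 / 3,385.17 = 68.39%.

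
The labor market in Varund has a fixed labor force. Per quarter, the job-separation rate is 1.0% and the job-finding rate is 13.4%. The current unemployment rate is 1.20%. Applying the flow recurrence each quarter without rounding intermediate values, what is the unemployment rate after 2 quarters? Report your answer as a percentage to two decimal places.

With a fixed labor force, u_{t+1} = u_t + s·(1−u_t) − f·u_t = u_t·(1−s−f) + s.
Here 1−s−f = 0.856 and s = 0.010.
u_1 = 0.012000 × 0.856 + 0.010 = 0.020272.
u_2 = 0.020272 × 0.856 + 0.010 = 0.027353.

Unemployment rate after two quarters ≈ 2.74%.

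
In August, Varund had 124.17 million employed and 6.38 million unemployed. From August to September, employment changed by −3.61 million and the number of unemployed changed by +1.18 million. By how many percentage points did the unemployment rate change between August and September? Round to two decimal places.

August: labor force = 124.17 + 6.38 = 130.55; u = 6.38/130.55 = 4.89%.
September: labor force = 120.56 + 7.56 = 128.12; u = 7.56/128.12 = 5.90%.
Change = 5.90% − 4.89% = +1.01 pp.

The unemployment rate changed by +1.01 percentage points.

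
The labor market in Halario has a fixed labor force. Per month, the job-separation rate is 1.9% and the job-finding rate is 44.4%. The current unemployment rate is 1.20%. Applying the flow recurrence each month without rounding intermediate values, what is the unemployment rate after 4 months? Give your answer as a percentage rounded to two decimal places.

Unemployment rate after four months ≈ 3.86%.

With a fixed labor force, u_{t+1} = u_t + s·(1−u_t) − f·u_t = u_t·(1−s−f) + s.
Here 1−s−f = 0.537 and s = 0.019.
u_1 = 0.012000 × 0.537 + 0.019 = 0.025444.
u_2 = 0.025444 × 0.537 + 0.019 = 0.032663.
u_3 = 0.032663 × 0.537 + 0.019 = 0.036540.
u_4 = 0.036540 × 0.537 + 0.019 = 0.038622.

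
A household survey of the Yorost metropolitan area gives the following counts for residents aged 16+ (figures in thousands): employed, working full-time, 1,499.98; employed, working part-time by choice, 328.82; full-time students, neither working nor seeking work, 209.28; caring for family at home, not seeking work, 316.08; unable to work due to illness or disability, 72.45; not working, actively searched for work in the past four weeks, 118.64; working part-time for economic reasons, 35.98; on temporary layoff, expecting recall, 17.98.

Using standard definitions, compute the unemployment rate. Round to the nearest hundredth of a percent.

Unemployment rate ≈ 6.83%.

Employed = 1,499.98 + 328.82 + 35.98 = 1,864.78 thousand (anyone who worked, including part-time for economic reasons, counts as employed).
Unemployed = 118.64 + 17.98 = 136.62 thousand (jobless and actively searching, or on temporary layoff).
Labor force = 1,864.78 + 136.62 = 2,001.40 thousand.
Unemployment rate = 136.62 / 2,001.40 = 6.83%.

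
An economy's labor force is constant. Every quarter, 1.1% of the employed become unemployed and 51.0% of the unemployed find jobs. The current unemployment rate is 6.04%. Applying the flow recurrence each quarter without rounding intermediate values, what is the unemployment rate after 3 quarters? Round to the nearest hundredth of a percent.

With a fixed labor force, u_{t+1} = u_t + s·(1−u_t) − f·u_t = u_t·(1−s−f) + s.
Here 1−s−f = 0.479 and s = 0.011.
u_1 = 0.060400 × 0.479 + 0.011 = 0.039932.
u_2 = 0.039932 × 0.479 + 0.011 = 0.030127.
u_3 = 0.030127 × 0.479 + 0.011 = 0.025431.

Unemployment rate after three quarters ≈ 2.54%.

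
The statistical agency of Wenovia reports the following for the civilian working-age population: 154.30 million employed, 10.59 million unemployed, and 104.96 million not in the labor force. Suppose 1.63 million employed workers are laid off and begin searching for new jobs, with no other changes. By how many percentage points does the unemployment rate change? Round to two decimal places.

Initially, labor force = 154.30 + 10.59 = 164.89 million, so u = 10.59/164.89 = 6.42%.
After the change, employed falls and unemployed rises by 1.63; labor force unchanged → E = 152.67, U = 12.22, labor force = 164.89 million.
New unemployment rate = 12.22 / 164.89 = 7.41%.
Change = 7.41% − 6.42% = +0.99 percentage points.

The unemployment rate changes by +0.99 percentage points.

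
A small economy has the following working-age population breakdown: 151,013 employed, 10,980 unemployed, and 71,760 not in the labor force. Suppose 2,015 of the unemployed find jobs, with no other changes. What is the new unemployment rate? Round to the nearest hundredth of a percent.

New unemployment rate ≈ 5.53%.

Initially, labor force = 151,013 + 10,980 = 161,993, so u = 10,980/161,993 = 6.78%.
After the change, unemployed falls and employed rises by 2,015; labor force unchanged → E = 153,028, U = 8,965, labor force = 161,993.
New unemployment rate = 8,965 / 161,993 = 5.53%.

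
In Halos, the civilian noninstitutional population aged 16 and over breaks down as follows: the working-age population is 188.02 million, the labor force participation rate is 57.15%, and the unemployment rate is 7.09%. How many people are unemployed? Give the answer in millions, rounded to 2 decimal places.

Labor force = 0.5715 × 188.02 = 107.45 million.
Unemployed = 0.0709 × 107.45 ≈ 7.62 million.

About 7.62 million are unemployed.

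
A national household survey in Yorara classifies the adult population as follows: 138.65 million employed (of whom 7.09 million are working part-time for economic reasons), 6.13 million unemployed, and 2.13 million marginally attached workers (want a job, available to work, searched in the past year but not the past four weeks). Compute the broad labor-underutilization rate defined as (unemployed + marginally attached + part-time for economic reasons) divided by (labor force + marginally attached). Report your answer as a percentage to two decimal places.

Broad underutilization rate ≈ 10.45%.

Labor force = 138.65 + 6.13 = 144.78 million.
Numerator = 6.13 + 2.13 + 7.09 = 15.35 million.
Denominator = 144.78 + 2.13 = 146.91 million.
Broad rate = 15.35 / 146.91 = 10.45%.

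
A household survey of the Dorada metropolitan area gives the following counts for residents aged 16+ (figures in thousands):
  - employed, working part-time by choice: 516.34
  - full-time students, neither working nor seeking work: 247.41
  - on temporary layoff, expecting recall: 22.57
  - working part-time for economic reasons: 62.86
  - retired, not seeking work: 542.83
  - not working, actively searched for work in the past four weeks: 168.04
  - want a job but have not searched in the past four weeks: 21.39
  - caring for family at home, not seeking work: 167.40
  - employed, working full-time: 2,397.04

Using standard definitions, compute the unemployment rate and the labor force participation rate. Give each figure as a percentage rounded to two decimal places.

Employed = 516.34 + 62.86 + 2,397.04 = 2,976.24 thousand (anyone who worked, including part-time for economic reasons, counts as employed).
Unemployed = 22.57 + 168.04 = 190.61 thousand (jobless and actively searching, or on temporary layoff).
Labor force = 2,976.24 + 190.61 = 3,166.85 thousand.
Not in labor force = 247.41 + 542.83 + 21.39 + 167.40 = 979.03 thousand (those not working and not actively searching are outside the labor force — including those who want a job but have given up searching).
Civilian working-age population = 3,166.85 + 979.03 = 4,145.88 thousand.
Unemployment rate = 190.61 / 3,166.85 = 6.02%.
Labor force participation rate = 3,166.85 / 4,145.88 = 76.39%.

Unemployment rate ≈ 6.02%; labor force participation rate ≈ 76.39%.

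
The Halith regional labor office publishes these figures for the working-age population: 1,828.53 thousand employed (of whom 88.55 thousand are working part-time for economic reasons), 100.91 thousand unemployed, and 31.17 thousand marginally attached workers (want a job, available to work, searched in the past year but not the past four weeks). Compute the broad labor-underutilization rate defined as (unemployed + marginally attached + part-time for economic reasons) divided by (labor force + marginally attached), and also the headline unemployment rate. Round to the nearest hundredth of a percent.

Labor force = 1,828.53 + 100.91 = 1,929.44 thousand.
Numerator = 100.91 + 31.17 + 88.55 = 220.63 thousand.
Denominator = 1,929.44 + 31.17 = 1,960.61 thousand.
Broad rate = 220.63 / 1,960.61 = 11.25%.
Headline unemployment rate = 100.91 / 1,929.44 = 5.23%.

Broad underutilization rate ≈ 11.25%; headline unemployment rate ≈ 5.23%.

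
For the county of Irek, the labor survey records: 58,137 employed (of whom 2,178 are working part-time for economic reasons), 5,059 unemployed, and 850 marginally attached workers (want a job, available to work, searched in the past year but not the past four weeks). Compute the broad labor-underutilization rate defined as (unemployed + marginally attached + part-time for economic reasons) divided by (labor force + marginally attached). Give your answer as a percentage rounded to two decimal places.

Broad underutilization rate ≈ 12.63%.

Labor force = 58,137 + 5,059 = 63,196.
Numerator = 5,059 + 850 + 2,178 = 8,087.
Denominator = 63,196 + 850 = 64,046.
Broad rate = 8,087 / 64,046 = 12.63%.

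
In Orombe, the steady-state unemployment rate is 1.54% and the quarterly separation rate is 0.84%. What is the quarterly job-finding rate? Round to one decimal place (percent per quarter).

From u* = s/(s+f): f = s·(1−u)/u.
f = 0.84 × (1 − 0.0154) / 0.0154 = 0.8271 / 0.0154 ≈ 53.7% per quarter.

Job-finding rate ≈ 53.7% per quarter.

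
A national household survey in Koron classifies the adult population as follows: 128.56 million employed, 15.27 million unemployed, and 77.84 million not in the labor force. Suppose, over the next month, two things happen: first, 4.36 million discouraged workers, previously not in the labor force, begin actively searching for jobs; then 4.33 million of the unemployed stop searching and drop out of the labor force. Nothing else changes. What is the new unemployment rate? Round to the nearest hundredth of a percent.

Initially, labor force = 128.56 + 15.27 = 143.83 million, so u = 15.27/143.83 = 10.62%.
After the first change, unemployed and labor force both rise by 4.36 → E = 128.56, U = 19.63, labor force = 148.19 million.
After the second change, unemployed and labor force both fall by 4.33 → E = 128.56, U = 15.30, labor force = 143.86 million.
New unemployment rate = 15.30 / 143.86 = 10.64%.

New unemployment rate ≈ 10.64%.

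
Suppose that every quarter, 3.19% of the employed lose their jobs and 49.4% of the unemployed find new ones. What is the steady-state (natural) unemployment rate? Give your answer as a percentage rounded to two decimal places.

Steady-state unemployment rate ≈ 6.07%.

At steady state the flows balance: s·E = f·U, so U/(E+U) = s/(s+f).
u* = 3.19 / (3.19 + 49.4) = 3.19 / 52.59 = 6.07%.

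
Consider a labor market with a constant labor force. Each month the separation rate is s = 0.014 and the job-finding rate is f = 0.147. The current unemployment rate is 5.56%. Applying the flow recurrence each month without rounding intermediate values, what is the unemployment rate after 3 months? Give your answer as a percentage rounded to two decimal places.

With a fixed labor force, u_{t+1} = u_t + s·(1−u_t) − f·u_t = u_t·(1−s−f) + s.
Here 1−s−f = 0.839 and s = 0.014.
u_1 = 0.055600 × 0.839 + 0.014 = 0.060648.
u_2 = 0.060648 × 0.839 + 0.014 = 0.064884.
u_3 = 0.064884 × 0.839 + 0.014 = 0.068438.

Unemployment rate after three months ≈ 6.84%.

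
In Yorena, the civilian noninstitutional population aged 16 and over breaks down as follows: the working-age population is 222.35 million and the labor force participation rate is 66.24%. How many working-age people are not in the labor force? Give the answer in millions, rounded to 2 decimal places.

Share not in the labor force = 1 − 0.6624 = 0.3376.
Not in labor force = 0.3376 × 222.35 ≈ 75.07 million.

About 75.07 million are not in the labor force.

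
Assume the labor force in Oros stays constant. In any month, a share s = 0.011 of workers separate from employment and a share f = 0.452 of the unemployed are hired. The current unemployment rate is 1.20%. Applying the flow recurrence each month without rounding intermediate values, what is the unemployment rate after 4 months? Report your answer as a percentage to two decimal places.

With a fixed labor force, u_{t+1} = u_t + s·(1−u_t) − f·u_t = u_t·(1−s−f) + s.
Here 1−s−f = 0.537 and s = 0.011.
u_1 = 0.012000 × 0.537 + 0.011 = 0.017444.
u_2 = 0.017444 × 0.537 + 0.011 = 0.020367.
u_3 = 0.020367 × 0.537 + 0.011 = 0.021937.
u_4 = 0.021937 × 0.537 + 0.011 = 0.022780.

Unemployment rate after four months ≈ 2.28%.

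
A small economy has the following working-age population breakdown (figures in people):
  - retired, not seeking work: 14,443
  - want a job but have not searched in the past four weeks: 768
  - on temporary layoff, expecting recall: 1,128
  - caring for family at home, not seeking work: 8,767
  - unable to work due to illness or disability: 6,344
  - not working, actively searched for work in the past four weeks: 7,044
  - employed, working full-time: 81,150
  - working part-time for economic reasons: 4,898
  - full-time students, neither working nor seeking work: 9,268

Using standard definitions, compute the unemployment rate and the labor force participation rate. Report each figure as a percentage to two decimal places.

Employed = 81,150 + 4,898 = 86,048 (anyone who worked, including part-time for economic reasons, counts as employed).
Unemployed = 1,128 + 7,044 = 8,172 (jobless and actively searching, or on temporary layoff).
Labor force = 86,048 + 8,172 = 94,220.
Not in labor force = 14,443 + 768 + 8,767 + 6,344 + 9,268 = 39,590 (those not working and not actively searching are outside the labor force — including those who want a job but have given up searching).
Civilian working-age population = 94,220 + 39,590 = 133,810.
Unemployment rate = 8,172 / 94,220 = 8.67%.
Labor force participation rate = 94,220 / 133,810 = 70.41%.

Unemployment rate ≈ 8.67%; labor force participation rate ≈ 70.41%.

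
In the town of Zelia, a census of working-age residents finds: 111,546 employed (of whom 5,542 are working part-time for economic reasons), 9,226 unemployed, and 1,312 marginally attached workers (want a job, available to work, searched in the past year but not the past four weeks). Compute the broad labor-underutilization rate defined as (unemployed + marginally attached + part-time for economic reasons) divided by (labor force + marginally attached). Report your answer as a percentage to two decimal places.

Labor force = 111,546 + 9,226 = 120,772.
Numerator = 9,226 + 1,312 + 5,542 = 16,080.
Denominator = 120,772 + 1,312 = 122,084.
Broad rate = 16,080 / 122,084 = 13.17%.

Broad underutilization rate ≈ 13.17%.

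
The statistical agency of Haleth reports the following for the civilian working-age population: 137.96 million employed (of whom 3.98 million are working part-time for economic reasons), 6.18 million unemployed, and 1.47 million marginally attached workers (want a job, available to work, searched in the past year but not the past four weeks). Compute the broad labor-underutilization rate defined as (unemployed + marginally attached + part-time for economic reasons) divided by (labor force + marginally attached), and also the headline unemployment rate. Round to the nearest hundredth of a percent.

Labor force = 137.96 + 6.18 = 144.14 million.
Numerator = 6.18 + 1.47 + 3.98 = 11.63 million.
Denominator = 144.14 + 1.47 = 145.61 million.
Broad rate = 11.63 / 145.61 = 7.99%.
Headline unemployment rate = 6.18 / 144.14 = 4.29%.

Broad underutilization rate ≈ 7.99%; headline unemployment rate ≈ 4.29%.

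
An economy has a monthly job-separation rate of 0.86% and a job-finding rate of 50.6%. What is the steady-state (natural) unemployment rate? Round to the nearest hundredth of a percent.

Steady-state unemployment rate ≈ 1.67%.

At steady state the flows balance: s·E = f·U, so U/(E+U) = s/(s+f).
u* = 0.86 / (0.86 + 50.6) = 0.86 / 51.46 = 1.67%.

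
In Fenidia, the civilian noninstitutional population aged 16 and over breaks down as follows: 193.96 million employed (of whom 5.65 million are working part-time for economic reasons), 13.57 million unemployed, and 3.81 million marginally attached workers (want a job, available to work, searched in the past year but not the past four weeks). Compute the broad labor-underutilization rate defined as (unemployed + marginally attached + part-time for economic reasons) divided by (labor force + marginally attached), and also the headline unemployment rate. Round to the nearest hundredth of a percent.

Broad underutilization rate ≈ 10.90%; headline unemployment rate ≈ 6.54%.

Labor force = 193.96 + 13.57 = 207.53 million.
Numerator = 13.57 + 3.81 + 5.65 = 23.03 million.
Denominator = 207.53 + 3.81 = 211.34 million.
Broad rate = 23.03 / 211.34 = 10.90%.
Headline unemployment rate = 13.57 / 207.53 = 6.54%.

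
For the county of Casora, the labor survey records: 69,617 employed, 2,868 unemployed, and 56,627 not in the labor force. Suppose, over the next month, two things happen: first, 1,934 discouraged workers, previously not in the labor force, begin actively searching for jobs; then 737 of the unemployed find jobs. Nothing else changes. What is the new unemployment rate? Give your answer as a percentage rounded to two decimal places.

Initially, labor force = 69,617 + 2,868 = 72,485, so u = 2,868/72,485 = 3.96%.
After the first change, unemployed and labor force both rise by 1,934 → E = 69,617, U = 4,802, labor force = 74,419.
After the second change, unemployed falls and employed rises by 737; labor force unchanged → E = 70,354, U = 4,065, labor force = 74,419.
New unemployment rate = 4,065 / 74,419 = 5.46%.

New unemployment rate ≈ 5.46%.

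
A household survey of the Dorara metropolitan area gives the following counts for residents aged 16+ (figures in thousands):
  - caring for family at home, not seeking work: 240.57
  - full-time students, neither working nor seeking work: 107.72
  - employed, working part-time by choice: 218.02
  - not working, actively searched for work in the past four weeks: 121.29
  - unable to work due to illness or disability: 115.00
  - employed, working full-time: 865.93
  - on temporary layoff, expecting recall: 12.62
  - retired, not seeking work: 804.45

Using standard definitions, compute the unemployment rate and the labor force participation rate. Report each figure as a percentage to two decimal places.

Unemployment rate ≈ 11.00%; labor force participation rate ≈ 49.00%.

Employed = 218.02 + 865.93 = 1,083.95 thousand.
Unemployed = 121.29 + 12.62 = 133.91 thousand (jobless and actively searching, or on temporary layoff).
Labor force = 1,083.95 + 133.91 = 1,217.86 thousand.
Not in labor force = 240.57 + 107.72 + 115.00 + 804.45 = 1,267.74 thousand (those not working and not actively searching are outside the labor force).
Civilian working-age population = 1,217.86 + 1,267.74 = 2,485.60 thousand.
Unemployment rate = 133.91 / 1,217.86 = 11.00%.
Labor force participation rate = 1,217.86 / 2,485.60 = 49.00%.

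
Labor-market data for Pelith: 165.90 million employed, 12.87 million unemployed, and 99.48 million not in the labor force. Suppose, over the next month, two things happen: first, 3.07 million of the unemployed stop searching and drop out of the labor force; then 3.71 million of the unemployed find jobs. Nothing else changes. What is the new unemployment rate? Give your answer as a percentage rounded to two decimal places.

New unemployment rate ≈ 3.47%.

Initially, labor force = 165.90 + 12.87 = 178.77 million, so u = 12.87/178.77 = 7.20%.
After the first change, unemployed and labor force both fall by 3.07 → E = 165.90, U = 9.80, labor force = 175.70 million.
After the second change, unemployed falls and employed rises by 3.71; labor force unchanged → E = 169.61, U = 6.09, labor force = 175.70 million.
New unemployment rate = 6.09 / 175.70 = 3.47%.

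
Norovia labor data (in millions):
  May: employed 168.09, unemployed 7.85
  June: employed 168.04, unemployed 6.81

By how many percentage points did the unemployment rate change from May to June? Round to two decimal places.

May: labor force = 168.09 + 7.85 = 175.94; u = 7.85/175.94 = 4.46%.
June: labor force = 168.04 + 6.81 = 174.85; u = 6.81/174.85 = 3.89%.
Change = 3.89% − 4.46% = −0.57 pp.

The unemployment rate changed by −0.57 percentage points.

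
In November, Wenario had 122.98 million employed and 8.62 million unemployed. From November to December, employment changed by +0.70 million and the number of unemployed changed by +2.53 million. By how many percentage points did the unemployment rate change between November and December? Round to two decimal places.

The unemployment rate changed by +1.72 percentage points.

November: labor force = 122.98 + 8.62 = 131.60; u = 8.62/131.60 = 6.55%.
December: labor force = 123.68 + 11.15 = 134.83; u = 11.15/134.83 = 8.27%.
Change = 8.27% − 6.55% = +1.72 pp.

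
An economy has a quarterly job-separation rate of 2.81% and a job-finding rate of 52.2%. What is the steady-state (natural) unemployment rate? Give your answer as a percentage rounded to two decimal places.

At steady state the flows balance: s·E = f·U, so U/(E+U) = s/(s+f).
u* = 2.81 / (2.81 + 52.2) = 2.81 / 55.01 = 5.11%.

Steady-state unemployment rate ≈ 5.11%.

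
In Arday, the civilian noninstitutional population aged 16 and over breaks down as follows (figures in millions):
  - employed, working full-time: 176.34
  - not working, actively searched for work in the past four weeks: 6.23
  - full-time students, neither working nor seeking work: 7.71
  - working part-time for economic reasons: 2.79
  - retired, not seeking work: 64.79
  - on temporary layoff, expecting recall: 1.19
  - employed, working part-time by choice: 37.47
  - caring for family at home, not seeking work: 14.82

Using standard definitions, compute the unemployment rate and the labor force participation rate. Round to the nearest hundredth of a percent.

Unemployment rate ≈ 3.31%; labor force participation rate ≈ 71.95%.

Employed = 176.34 + 2.79 + 37.47 = 216.60 million (anyone who worked, including part-time for economic reasons, counts as employed).
Unemployed = 6.23 + 1.19 = 7.42 million (jobless and actively searching, or on temporary layoff).
Labor force = 216.60 + 7.42 = 224.02 million.
Not in labor force = 7.71 + 64.79 + 14.82 = 87.32 million (those not working and not actively searching are outside the labor force).
Civilian working-age population = 224.02 + 87.32 = 311.34 million.
Unemployment rate = 7.42 / 224.02 = 3.31%.
Labor force participation rate = 224.02 / 311.34 = 71.95%.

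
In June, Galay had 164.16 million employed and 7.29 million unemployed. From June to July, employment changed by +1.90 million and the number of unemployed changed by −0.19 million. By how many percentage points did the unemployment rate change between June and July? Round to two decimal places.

June: labor force = 164.16 + 7.29 = 171.45; u = 7.29/171.45 = 4.25%.
July: labor force = 166.06 + 7.10 = 173.16; u = 7.10/173.16 = 4.10%.
Change = 4.10% − 4.25% = −0.15 pp.

The unemployment rate changed by −0.15 percentage points.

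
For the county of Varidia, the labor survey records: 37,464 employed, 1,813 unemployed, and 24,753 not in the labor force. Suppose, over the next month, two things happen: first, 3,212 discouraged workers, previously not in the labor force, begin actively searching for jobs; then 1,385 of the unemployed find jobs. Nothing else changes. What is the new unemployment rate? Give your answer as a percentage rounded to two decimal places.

New unemployment rate ≈ 8.57%.

Initially, labor force = 37,464 + 1,813 = 39,277, so u = 1,813/39,277 = 4.62%.
After the first change, unemployed and labor force both rise by 3,212 → E = 37,464, U = 5,025, labor force = 42,489.
After the second change, unemployed falls and employed rises by 1,385; labor force unchanged → E = 38,849, U = 3,640, labor force = 42,489.
New unemployment rate = 3,640 / 42,489 = 8.57%.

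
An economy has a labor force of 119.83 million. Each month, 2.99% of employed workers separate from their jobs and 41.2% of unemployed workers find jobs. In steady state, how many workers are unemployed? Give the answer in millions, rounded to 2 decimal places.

Steady-state unemployment rate u* = s/(s+f) = 2.99/(2.99+41.2) = 0.067662.
Unemployed = u* × labor force = 0.067662 × 119.83 ≈ 8.11 million.

About 8.11 million are unemployed in steady state.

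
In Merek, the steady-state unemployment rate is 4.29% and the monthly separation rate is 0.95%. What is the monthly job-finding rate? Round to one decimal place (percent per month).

Job-finding rate ≈ 21.2% per month.

From u* = s/(s+f): f = s·(1−u)/u.
f = 0.95 × (1 − 0.0429) / 0.0429 = 0.9092 / 0.0429 ≈ 21.2% per month.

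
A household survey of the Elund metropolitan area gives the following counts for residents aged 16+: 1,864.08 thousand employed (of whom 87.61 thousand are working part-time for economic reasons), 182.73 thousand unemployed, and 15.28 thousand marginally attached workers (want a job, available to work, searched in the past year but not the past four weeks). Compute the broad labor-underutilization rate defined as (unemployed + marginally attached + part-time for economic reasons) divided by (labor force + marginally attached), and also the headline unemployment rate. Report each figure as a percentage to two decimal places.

Broad underutilization rate ≈ 13.85%; headline unemployment rate ≈ 8.93%.

Labor force = 1,864.08 + 182.73 = 2,046.81 thousand.
Numerator = 182.73 + 15.28 + 87.61 = 285.62 thousand.
Denominator = 2,046.81 + 15.28 = 2,062.09 thousand.
Broad rate = 285.62 / 2,062.09 = 13.85%.
Headline unemployment rate = 182.73 / 2,046.81 = 8.93%.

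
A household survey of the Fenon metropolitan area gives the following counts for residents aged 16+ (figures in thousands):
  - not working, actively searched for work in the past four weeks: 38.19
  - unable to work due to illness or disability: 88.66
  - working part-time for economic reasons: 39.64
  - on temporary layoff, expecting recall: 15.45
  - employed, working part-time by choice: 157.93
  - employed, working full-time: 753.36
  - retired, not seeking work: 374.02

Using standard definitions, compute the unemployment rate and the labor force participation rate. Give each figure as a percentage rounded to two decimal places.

Employed = 39.64 + 157.93 + 753.36 = 950.93 thousand (anyone who worked, including part-time for economic reasons, counts as employed).
Unemployed = 38.19 + 15.45 = 53.64 thousand (jobless and actively searching, or on temporary layoff).
Labor force = 950.93 + 53.64 = 1,004.57 thousand.
Not in labor force = 88.66 + 374.02 = 462.68 thousand (those not working and not actively searching are outside the labor force).
Civilian working-age population = 1,004.57 + 462.68 = 1,467.25 thousand.
Unemployment rate = 53.64 / 1,004.57 = 5.34%.
Labor force participation rate = 1,004.57 / 1,467.25 = 68.47%.

Unemployment rate ≈ 5.34%; labor force participation rate ≈ 68.47%.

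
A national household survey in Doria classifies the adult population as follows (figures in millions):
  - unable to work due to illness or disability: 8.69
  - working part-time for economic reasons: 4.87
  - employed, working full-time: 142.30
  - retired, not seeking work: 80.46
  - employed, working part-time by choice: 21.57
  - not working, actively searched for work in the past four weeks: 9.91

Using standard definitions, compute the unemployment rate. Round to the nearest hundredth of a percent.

Employed = 4.87 + 142.30 + 21.57 = 168.74 million (anyone who worked, including part-time for economic reasons, counts as employed).
Unemployed = 9.91 million.
Labor force = 168.74 + 9.91 = 178.65 million.
Unemployment rate = 9.91 / 178.65 = 5.55%.

Unemployment rate ≈ 5.55%.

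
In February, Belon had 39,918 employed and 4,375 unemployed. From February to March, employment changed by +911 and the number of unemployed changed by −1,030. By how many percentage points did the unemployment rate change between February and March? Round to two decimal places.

February: labor force = 39,918 + 4,375 = 44,293; u = 4,375/44,293 = 9.88%.
March: labor force = 40,829 + 3,345 = 44,174; u = 3,345/44,174 = 7.57%.
Change = 7.57% − 9.88% = −2.31 pp.

The unemployment rate changed by −2.31 percentage points.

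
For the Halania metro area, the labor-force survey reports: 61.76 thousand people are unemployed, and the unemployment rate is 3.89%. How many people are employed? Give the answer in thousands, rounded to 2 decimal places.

Labor force = U / u = 61.76 / 0.0389 ≈ 1,587.66 thousand.
Employed = labor force − unemployed = 1,587.66 − 61.76 = 1,525.90 thousand.

About 1,525.90 thousand are employed.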